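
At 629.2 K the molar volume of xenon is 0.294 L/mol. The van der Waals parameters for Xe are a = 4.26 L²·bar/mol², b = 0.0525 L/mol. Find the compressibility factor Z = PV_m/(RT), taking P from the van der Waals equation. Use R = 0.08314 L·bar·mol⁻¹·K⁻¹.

Z ≈ 0.9404

P = RT/(V_m − b) − a/V_m² = (0.08314)(629.2)/(0.294 − 0.0525) − 4.26/(0.294)²
  = 52.312/0.24150 − 49.285 = 216.61 − 49.285 = 167.33 bar
Z = PV_m/(RT) = (167.33)(0.294)/((0.08314)(629.2)) = 49.195/52.312 = 0.9404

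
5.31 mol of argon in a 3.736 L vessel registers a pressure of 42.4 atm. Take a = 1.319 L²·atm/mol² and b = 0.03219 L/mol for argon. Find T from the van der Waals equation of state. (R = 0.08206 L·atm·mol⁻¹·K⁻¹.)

T ≈ 368.7 K

T = (P + a n²/V²)(V − nb)/(nR)
P + a n²/V² = 42.4 + (1.319)(5.31)²/(3.736)² = 45.065 atm
V − nb = 3.736 − (5.31)(0.03219) = 3.5651 L
T = (45.065)(3.5651)/((5.31)(0.08206)) = 368.7 K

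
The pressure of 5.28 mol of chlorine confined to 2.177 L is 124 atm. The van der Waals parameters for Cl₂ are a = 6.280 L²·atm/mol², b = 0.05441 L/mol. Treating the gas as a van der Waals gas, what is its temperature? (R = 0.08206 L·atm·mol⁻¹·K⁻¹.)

T = (P + a n²/V²)(V − nb)/(nR)
P + a n²/V² = 124 + (6.280)(5.28)²/(2.177)² = 160.94 atm
V − nb = 2.177 − (5.28)(0.05441) = 1.8897 L
T = (160.94)(1.8897)/((5.28)(0.08206)) = 701.9 K

T ≈ 701.9 K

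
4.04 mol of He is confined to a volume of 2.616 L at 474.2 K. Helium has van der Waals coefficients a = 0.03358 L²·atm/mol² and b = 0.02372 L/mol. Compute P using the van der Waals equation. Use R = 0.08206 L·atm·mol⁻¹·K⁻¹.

P ≈ 62.30 atm

P = nRT/(V − nb) − a n²/V²
nRT/(V − nb) = (4.04)(0.08206)(474.2)/(2.616 − 4.04×0.02372) = 157.21/2.5202 = 62.380 atm
a n²/V² = (0.03358)(4.04)²/(2.616)² = 0.080088 atm
P = 62.380 − 0.080088 = 62.30 atm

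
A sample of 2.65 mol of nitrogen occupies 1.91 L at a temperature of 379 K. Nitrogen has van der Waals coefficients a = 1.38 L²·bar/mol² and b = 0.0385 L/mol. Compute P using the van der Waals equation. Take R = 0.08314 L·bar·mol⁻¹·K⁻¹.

P ≈ 43.53 bar

P = nRT/(V − nb) − a n²/V²
nRT/(V − nb) = (2.65)(0.08314)(379)/(1.91 − 2.65×0.0385) = 83.502/1.8080 = 46.185 bar
a n²/V² = (1.38)(2.65)²/(1.91)² = 2.6565 bar
P = 46.185 − 2.6565 = 43.53 bar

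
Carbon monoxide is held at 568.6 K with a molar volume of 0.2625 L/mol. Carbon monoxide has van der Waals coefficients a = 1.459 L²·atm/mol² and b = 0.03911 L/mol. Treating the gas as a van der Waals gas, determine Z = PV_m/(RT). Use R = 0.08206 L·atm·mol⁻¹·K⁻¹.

Z ≈ 1.056

P = RT/(V_m − b) − a/V_m² = (0.08206)(568.6)/(0.2625 − 0.03911) − 1.459/(0.2625)²
  = 46.659/0.22339 − 21.174 = 208.87 − 21.174 = 187.70 atm
Z = PV_m/(RT) = (187.70)(0.2625)/((0.08206)(568.6)) = 49.271/46.659 = 1.056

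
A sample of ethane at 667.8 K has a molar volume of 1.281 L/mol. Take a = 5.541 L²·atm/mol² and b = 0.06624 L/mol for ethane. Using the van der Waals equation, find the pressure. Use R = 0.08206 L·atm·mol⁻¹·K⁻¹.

P ≈ 41.73 atm

P = RT/(V_m − b) − a/V_m²
RT/(V_m − b) = (0.08206)(667.8)/(1.281 − 0.06624) = 54.800/1.2148 = 45.110 atm
a/V_m² = 5.541/(1.281)² = 3.3767 atm
P = 45.110 − 3.3767 = 41.73 atm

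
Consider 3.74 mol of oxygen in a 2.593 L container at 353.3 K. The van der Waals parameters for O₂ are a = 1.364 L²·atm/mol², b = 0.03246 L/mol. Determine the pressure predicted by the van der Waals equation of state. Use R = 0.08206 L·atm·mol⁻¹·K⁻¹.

P ≈ 41.03 atm

P = nRT/(V − nb) − a n²/V²
nRT/(V − nb) = (3.74)(0.08206)(353.3)/(2.593 − 3.74×0.03246) = 108.43/2.4716 = 43.870 atm
a n²/V² = (1.364)(3.74)²/(2.593)² = 2.8376 atm
P = 43.870 − 2.8376 = 41.03 atm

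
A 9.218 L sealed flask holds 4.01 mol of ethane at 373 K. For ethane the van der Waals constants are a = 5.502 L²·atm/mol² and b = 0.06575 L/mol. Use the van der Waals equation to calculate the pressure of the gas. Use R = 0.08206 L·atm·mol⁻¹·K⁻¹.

P = nRT/(V − nb) − a n²/V²
nRT/(V − nb) = (4.01)(0.08206)(373)/(9.218 − 4.01×0.06575) = 122.74/8.9543 = 13.707 atm
a n²/V² = (5.502)(4.01)²/(9.218)² = 1.0412 atm
P = 13.707 − 1.0412 = 12.67 atm

P ≈ 12.67 atm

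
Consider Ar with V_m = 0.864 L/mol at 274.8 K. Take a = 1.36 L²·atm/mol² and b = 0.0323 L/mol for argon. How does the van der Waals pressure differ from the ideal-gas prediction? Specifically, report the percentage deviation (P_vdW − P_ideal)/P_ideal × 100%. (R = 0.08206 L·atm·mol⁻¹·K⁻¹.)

Ideal: P_ideal = RT/V_m = (0.08206)(274.8)/0.864 = 26.0996 atm
vdW: P = RT/(V_m − b) − a/V_m² = 22.5501/0.831700 − 1.36/0.746496 = 27.1133 − 1.82184 = 25.2915 atm
% deviation = (25.2915 − 26.0996)/26.0996 × 100% = -3.10%

-3.10 %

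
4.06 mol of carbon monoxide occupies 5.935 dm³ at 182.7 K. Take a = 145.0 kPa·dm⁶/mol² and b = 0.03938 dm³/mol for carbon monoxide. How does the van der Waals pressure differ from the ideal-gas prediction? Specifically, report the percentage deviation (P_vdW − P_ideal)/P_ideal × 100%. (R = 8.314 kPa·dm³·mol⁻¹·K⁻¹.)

-3.76 %

Ideal: P_ideal = nRT/V = (4.06)(8.314)(182.7)/5.935 = 1039.09 kPa
vdW: P = nRT/(V − nb) − a n²/V² = 6167.01/5.77512 − 2390.12/35.2242 = 1067.86 − 67.8545 = 1000.01 kPa
% deviation = (1000.01 − 1039.09)/1039.09 × 100% = -3.76%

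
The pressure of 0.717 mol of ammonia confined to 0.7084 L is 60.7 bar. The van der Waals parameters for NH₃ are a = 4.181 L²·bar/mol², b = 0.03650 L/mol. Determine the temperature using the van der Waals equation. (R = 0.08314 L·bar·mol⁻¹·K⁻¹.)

T ≈ 743.7 K

T = (P + a n²/V²)(V − nb)/(nR)
P + a n²/V² = 60.7 + (4.181)(0.717)²/(0.7084)² = 64.983 bar
V − nb = 0.7084 − (0.717)(0.03650) = 0.68223 L
T = (64.983)(0.68223)/((0.717)(0.08314)) = 743.7 K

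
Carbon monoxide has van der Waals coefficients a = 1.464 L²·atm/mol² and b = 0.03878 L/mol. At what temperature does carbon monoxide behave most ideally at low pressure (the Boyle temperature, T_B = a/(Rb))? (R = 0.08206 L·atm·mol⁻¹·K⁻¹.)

For a van der Waals gas the second virial coefficient B₂ = b − a/(RT) vanishes at T_B = a/(Rb).
T_B = 1.464/(0.08206×0.03878) = 1.464/0.0031823 = 460.0 K

T_B ≈ 460.0 K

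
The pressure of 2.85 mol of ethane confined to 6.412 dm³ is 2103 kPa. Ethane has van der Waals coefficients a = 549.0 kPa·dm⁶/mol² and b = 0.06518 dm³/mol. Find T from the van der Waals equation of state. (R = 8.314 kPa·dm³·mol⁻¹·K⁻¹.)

T = (P + a n²/V²)(V − nb)/(nR)
P + a n²/V² = 2103 + (549.0)(2.85)²/(6.412)² = 2211.5 kPa
V − nb = 6.412 − (2.85)(0.06518) = 6.2262 dm³
T = (2211.5)(6.2262)/((2.85)(8.314)) = 581.1 K

T ≈ 581.1 K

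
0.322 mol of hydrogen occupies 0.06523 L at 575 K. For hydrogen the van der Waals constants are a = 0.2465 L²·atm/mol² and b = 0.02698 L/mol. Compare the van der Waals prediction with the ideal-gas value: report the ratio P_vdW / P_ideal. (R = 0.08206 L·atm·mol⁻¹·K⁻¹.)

Ideal: P_ideal = nRT/V = (0.322)(0.08206)(575)/0.06523 = 232.921 atm
vdW: P = nRT/(V − nb) − a n²/V² = 15.1934/0.0565424 − 0.0255581/0.00425495 = 268.708 − 6.00667 = 262.701 atm
Ratio = 262.701/232.921 = 1.128

P_vdW / P_ideal ≈ 1.128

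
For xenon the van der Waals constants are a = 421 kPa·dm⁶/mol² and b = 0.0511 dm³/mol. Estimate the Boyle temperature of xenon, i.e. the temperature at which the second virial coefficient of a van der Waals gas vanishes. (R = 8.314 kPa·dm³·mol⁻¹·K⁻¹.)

For a van der Waals gas the second virial coefficient B₂ = b − a/(RT) vanishes at T_B = a/(Rb).
T_B = 421/(8.314×0.0511) = 421/0.42485 = 990.9 K

T_B ≈ 990.9 K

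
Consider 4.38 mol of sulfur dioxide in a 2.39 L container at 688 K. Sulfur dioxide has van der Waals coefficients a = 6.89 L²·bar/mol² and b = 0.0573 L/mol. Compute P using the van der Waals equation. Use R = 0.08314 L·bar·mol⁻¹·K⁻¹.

P = nRT/(V − nb) − a n²/V²
nRT/(V − nb) = (4.38)(0.08314)(688)/(2.39 − 4.38×0.0573) = 250.54/2.1390 = 117.13 bar
a n²/V² = (6.89)(4.38)²/(2.39)² = 23.140 bar
P = 117.13 − 23.140 = 93.99 bar

P ≈ 93.99 bar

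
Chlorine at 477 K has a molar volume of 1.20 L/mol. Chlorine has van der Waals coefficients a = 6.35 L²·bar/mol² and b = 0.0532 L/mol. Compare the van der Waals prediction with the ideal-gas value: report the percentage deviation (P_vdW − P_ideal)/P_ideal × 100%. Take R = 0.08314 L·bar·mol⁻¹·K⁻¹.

Ideal: P_ideal = RT/V_m = (0.08314)(477)/1.20 = 33.0482 bar
vdW: P = RT/(V_m − b) − a/V_m² = 39.6578/1.14680 − 6.35/1.44000 = 34.5813 − 4.40972 = 30.1716 bar
% deviation = (30.1716 − 33.0482)/33.0482 × 100% = -8.70%

-8.70 %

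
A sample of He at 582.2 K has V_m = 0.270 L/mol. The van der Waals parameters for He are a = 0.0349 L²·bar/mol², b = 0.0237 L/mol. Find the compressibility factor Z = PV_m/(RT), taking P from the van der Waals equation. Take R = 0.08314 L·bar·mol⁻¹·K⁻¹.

Z ≈ 1.094

P = RT/(V_m − b) − a/V_m² = (0.08314)(582.2)/(0.270 − 0.0237) − 0.0349/(0.270)²
  = 48.404/0.24630 − 0.47874 = 196.52 − 0.47874 = 196.04 bar
Z = PV_m/(RT) = (196.04)(0.270)/((0.08314)(582.2)) = 52.931/48.404 = 1.094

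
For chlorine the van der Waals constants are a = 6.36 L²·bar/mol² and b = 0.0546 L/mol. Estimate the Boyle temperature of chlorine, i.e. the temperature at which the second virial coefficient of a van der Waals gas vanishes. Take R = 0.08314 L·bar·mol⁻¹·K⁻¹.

T_B ≈ 1401 K

For a van der Waals gas the second virial coefficient B₂ = b − a/(RT) vanishes at T_B = a/(Rb).
T_B = 6.36/(0.08314×0.0546) = 6.36/0.0045394 = 1401 K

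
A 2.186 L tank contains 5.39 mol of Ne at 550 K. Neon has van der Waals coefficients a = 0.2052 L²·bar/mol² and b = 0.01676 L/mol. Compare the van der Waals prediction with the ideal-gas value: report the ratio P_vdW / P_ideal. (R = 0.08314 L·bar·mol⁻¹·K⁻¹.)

Ideal: P_ideal = nRT/V = (5.39)(0.08314)(550)/2.186 = 112.749 bar
vdW: P = nRT/(V − nb) − a n²/V² = 246.469/2.09566 − 5.96149/4.77860 = 117.609 − 1.24754 = 116.361 bar
Ratio = 116.361/112.749 = 1.032

P_vdW / P_ideal ≈ 1.032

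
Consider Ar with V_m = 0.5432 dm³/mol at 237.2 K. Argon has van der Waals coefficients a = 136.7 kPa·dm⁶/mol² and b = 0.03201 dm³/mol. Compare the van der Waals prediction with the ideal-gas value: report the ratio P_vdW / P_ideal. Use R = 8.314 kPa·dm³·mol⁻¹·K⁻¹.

Ideal: P_ideal = RT/V_m = (8.314)(237.2)/0.5432 = 3630.49 kPa
vdW: P = RT/(V_m − b) − a/V_m² = 1972.08/0.511190 − 136.7/0.295066 = 3857.82 − 463.286 = 3394.53 kPa
Ratio = 3394.53/3630.49 = 0.9350

P_vdW / P_ideal ≈ 0.9350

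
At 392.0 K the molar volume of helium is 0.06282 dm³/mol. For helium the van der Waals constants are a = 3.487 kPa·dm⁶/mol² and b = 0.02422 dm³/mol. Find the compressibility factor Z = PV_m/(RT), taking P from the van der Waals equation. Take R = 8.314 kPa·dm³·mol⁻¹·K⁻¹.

P = RT/(V_m − b) − a/V_m² = (8.314)(392.0)/(0.06282 − 0.02422) − 3.487/(0.06282)²
  = 3259.1/0.038600 − 883.60 = 84433 − 883.60 = 83549 kPa
Z = PV_m/(RT) = (83549)(0.06282)/((8.314)(392.0)) = 5248.5/3259.1 = 1.610

Z ≈ 1.610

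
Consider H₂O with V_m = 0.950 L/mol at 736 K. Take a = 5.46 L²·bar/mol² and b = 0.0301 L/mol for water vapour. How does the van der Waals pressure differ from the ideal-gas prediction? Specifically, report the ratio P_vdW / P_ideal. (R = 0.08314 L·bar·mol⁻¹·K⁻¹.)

Ideal: P_ideal = RT/V_m = (0.08314)(736)/0.950 = 64.4116 bar
vdW: P = RT/(V_m − b) − a/V_m² = 61.1910/0.919900 − 5.46/0.902500 = 66.5192 − 6.04986 = 60.4693 bar
Ratio = 60.4693/64.4116 = 0.9388

P_vdW / P_ideal ≈ 0.9388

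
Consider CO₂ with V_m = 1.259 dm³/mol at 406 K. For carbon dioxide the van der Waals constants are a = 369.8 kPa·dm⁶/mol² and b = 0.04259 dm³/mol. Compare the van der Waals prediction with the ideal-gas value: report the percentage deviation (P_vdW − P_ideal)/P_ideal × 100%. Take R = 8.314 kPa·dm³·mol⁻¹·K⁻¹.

-5.20 %

Ideal: P_ideal = RT/V_m = (8.314)(406)/1.259 = 2681.08 kPa
vdW: P = RT/(V_m − b) − a/V_m² = 3375.48/1.21641 − 369.8/1.58508 = 2774.95 − 233.301 = 2541.65 kPa
% deviation = (2541.65 − 2681.08)/2681.08 × 100% = -5.20%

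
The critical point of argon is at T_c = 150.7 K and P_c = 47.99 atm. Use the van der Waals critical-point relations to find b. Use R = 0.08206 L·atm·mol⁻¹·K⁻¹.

From T_c = 8a/(27Rb) and P_c = a/(27b²): b = R T_c/(8 P_c).
b = (0.08206)(150.7)/(8×47.99) = 12.366/383.92 = 0.03221 L/mol

b ≈ 0.03221 L/mol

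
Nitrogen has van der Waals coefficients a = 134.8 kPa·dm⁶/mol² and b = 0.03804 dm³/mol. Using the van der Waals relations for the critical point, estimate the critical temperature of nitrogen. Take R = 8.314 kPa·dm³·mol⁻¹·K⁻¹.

For a van der Waals gas, T_c = 8a/(27Rb).
T_c = 8×134.8/(27×8.314×0.03804) = 1078.4/8.5391 = 126.3 K

T_c ≈ 126.3 K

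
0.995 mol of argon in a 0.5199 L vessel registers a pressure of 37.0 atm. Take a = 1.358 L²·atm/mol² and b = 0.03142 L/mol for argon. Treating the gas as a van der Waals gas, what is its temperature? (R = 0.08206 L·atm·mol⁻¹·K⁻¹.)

T ≈ 251.2 K

T = (P + a n²/V²)(V − nb)/(nR)
P + a n²/V² = 37.0 + (1.358)(0.995)²/(0.5199)² = 41.974 atm
V − nb = 0.5199 − (0.995)(0.03142) = 0.48864 L
T = (41.974)(0.48864)/((0.995)(0.08206)) = 251.2 K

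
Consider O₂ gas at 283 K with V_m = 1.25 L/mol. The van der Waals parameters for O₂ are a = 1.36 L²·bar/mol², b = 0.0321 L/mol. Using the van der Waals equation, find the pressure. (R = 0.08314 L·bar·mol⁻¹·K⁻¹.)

P = RT/(V_m − b) − a/V_m²
RT/(V_m − b) = (0.08314)(283)/(1.25 − 0.0321) = 23.529/1.2179 = 19.319 bar
a/V_m² = 1.36/(1.25)² = 0.87040 bar
P = 19.319 − 0.87040 = 18.45 bar

P ≈ 18.45 bar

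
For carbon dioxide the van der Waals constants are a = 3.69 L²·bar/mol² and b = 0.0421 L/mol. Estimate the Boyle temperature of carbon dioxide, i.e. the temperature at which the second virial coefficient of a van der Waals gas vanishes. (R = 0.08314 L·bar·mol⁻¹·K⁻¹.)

For a van der Waals gas the second virial coefficient B₂ = b − a/(RT) vanishes at T_B = a/(Rb).
T_B = 3.69/(0.08314×0.0421) = 3.69/0.0035002 = 1054 K

T_B ≈ 1054 K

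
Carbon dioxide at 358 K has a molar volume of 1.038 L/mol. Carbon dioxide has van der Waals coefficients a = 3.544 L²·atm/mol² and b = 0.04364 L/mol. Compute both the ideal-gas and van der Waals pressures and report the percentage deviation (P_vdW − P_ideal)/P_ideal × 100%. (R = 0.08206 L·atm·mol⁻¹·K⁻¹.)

Ideal: P_ideal = RT/V_m = (0.08206)(358)/1.038 = 28.3020 atm
vdW: P = RT/(V_m − b) − a/V_m² = 29.3775/0.994360 − 3.544/1.07744 = 29.5441 − 3.28928 = 26.2548 atm
% deviation = (26.2548 − 28.3020)/28.3020 × 100% = -7.23%

-7.23 %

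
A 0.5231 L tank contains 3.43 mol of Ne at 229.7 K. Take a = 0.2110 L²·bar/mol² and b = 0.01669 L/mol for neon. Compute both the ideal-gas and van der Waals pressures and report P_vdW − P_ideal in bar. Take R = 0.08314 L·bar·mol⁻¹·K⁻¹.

Ideal: P_ideal = nRT/V = (3.43)(0.08314)(229.7)/0.5231 = 125.222 bar
vdW: P = nRT/(V − nb) − a n²/V² = 65.5036/0.465853 − 2.48239/0.273634 = 140.610 − 9.07194 = 131.538 bar
ΔP = 131.538 − 125.222 = 6.32 bar

ΔP ≈ 6.32 bar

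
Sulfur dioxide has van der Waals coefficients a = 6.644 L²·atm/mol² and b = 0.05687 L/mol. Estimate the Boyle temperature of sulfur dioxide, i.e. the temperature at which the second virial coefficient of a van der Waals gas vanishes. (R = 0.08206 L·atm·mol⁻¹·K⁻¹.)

T_B ≈ 1424 K

For a van der Waals gas the second virial coefficient B₂ = b − a/(RT) vanishes at T_B = a/(Rb).
T_B = 6.644/(0.08206×0.05687) = 6.644/0.0046668 = 1424 K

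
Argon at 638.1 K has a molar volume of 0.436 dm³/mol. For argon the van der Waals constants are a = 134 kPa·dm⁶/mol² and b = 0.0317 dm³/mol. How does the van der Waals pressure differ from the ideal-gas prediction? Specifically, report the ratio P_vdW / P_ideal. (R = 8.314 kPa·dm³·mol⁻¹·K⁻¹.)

Ideal: P_ideal = RT/V_m = (8.314)(638.1)/0.436 = 12167.8 kPa
vdW: P = RT/(V_m − b) − a/V_m² = 5305.16/0.404300 − 134/0.190096 = 13121.8 − 704.907 = 12416.9 kPa
Ratio = 12416.9/12167.8 = 1.020

P_vdW / P_ideal ≈ 1.020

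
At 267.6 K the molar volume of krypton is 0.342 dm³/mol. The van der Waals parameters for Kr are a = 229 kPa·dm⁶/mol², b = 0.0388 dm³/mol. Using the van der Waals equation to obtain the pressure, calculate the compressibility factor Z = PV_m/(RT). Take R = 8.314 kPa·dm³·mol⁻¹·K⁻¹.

Z ≈ 0.8270

P = RT/(V_m − b) − a/V_m² = (8.314)(267.6)/(0.342 − 0.0388) − 229/(0.342)²
  = 2224.8/0.30320 − 1957.9 = 7337.7 − 1957.9 = 5379.8 kPa
Z = PV_m/(RT) = (5379.8)(0.342)/((8.314)(267.6)) = 1839.9/2224.8 = 0.8270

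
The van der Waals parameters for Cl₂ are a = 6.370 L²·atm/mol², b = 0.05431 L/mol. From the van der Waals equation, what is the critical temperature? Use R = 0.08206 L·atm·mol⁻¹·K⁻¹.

For a van der Waals gas, T_c = 8a/(27Rb).
T_c = 8×6.370/(27×0.08206×0.05431) = 50.960/0.12033 = 423.5 K

T_c ≈ 423.5 K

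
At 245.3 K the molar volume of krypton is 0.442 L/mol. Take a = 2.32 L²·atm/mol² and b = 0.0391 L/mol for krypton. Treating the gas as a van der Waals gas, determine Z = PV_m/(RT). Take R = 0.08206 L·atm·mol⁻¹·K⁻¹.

P = RT/(V_m − b) − a/V_m² = (0.08206)(245.3)/(0.442 − 0.0391) − 2.32/(0.442)²
  = 20.129/0.40290 − 11.875 = 49.960 − 11.875 = 38.085 atm
Z = PV_m/(RT) = (38.085)(0.442)/((0.08206)(245.3)) = 16.834/20.129 = 0.8363

Z ≈ 0.8363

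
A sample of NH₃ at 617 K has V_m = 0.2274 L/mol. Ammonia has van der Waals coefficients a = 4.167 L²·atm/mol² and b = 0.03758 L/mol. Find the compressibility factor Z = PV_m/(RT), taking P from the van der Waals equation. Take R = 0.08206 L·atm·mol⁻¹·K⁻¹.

Z ≈ 0.8361

P = RT/(V_m − b) − a/V_m² = (0.08206)(617)/(0.2274 − 0.03758) − 4.167/(0.2274)²
  = 50.631/0.18982 − 80.583 = 266.73 − 80.583 = 186.15 atm
Z = PV_m/(RT) = (186.15)(0.2274)/((0.08206)(617)) = 42.331/50.631 = 0.8361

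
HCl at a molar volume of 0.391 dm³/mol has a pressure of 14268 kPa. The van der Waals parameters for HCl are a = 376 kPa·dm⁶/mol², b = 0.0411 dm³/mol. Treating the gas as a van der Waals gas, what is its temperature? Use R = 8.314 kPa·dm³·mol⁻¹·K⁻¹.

T ≈ 704.0 K

T = (P + a/V_m²)(V_m − b)/R
P + a/V_m² = 14268 + 376/(0.391)² = 16727 kPa
V_m − b = 0.391 − 0.0411 = 0.34990 dm³/mol
T = (16727)(0.34990)/8.314 = 704.0 K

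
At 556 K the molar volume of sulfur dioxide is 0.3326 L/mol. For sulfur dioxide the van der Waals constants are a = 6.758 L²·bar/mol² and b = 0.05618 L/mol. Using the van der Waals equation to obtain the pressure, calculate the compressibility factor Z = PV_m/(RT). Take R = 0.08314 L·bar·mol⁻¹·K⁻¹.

P = RT/(V_m − b) − a/V_m² = (0.08314)(556)/(0.3326 − 0.05618) − 6.758/(0.3326)²
  = 46.226/0.27642 − 61.091 = 167.23 − 61.091 = 106.14 bar
Z = PV_m/(RT) = (106.14)(0.3326)/((0.08314)(556)) = 35.302/46.226 = 0.7637

Z ≈ 0.7637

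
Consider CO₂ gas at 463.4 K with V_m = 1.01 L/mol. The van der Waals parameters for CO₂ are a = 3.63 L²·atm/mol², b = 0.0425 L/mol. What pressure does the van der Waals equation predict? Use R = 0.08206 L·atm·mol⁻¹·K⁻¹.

P ≈ 35.75 atm

P = RT/(V_m − b) − a/V_m²
RT/(V_m − b) = (0.08206)(463.4)/(1.01 − 0.0425) = 38.027/0.96750 = 39.304 atm
a/V_m² = 3.63/(1.01)² = 3.5585 atm
P = 39.304 − 3.5585 = 35.75 atm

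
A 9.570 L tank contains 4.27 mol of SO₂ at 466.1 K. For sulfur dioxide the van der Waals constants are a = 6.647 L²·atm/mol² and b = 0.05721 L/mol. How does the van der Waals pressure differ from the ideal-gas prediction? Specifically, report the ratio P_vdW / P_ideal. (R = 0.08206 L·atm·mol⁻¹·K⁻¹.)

Ideal: P_ideal = nRT/V = (4.27)(0.08206)(466.1)/9.570 = 17.0658 atm
vdW: P = nRT/(V − nb) − a n²/V² = 163.320/9.32571 − 121.194/91.5849 = 17.5129 − 1.32330 = 16.1896 atm
Ratio = 16.1896/17.0658 = 0.9487

P_vdW / P_ideal ≈ 0.9487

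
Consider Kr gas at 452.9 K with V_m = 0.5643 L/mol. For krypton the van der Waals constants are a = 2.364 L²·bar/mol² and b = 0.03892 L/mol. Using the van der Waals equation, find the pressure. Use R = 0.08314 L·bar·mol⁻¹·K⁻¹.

P ≈ 64.25 bar

P = RT/(V_m − b) − a/V_m²
RT/(V_m − b) = (0.08314)(452.9)/(0.5643 − 0.03892) = 37.654/0.52538 = 71.670 bar
a/V_m² = 2.364/(0.5643)² = 7.4238 bar
P = 71.670 − 7.4238 = 64.25 bar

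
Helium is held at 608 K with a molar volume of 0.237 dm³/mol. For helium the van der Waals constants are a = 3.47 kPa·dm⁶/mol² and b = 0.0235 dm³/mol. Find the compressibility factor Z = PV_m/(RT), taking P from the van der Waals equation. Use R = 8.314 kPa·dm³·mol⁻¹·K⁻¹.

P = RT/(V_m − b) − a/V_m² = (8.314)(608)/(0.237 − 0.0235) − 3.47/(0.237)²
  = 5054.9/0.21350 − 61.778 = 23676 − 61.778 = 23614 kPa
Z = PV_m/(RT) = (23614)(0.237)/((8.314)(608)) = 5596.5/5054.9 = 1.107

Z ≈ 1.107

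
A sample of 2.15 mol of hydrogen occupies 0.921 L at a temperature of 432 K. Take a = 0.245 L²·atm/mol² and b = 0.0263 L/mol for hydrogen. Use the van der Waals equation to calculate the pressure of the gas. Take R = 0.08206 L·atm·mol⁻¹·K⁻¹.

P ≈ 86.83 atm

P = nRT/(V − nb) − a n²/V²
nRT/(V − nb) = (2.15)(0.08206)(432)/(0.921 − 2.15×0.0263) = 76.217/0.86446 = 88.167 atm
a n²/V² = (0.245)(2.15)²/(0.921)² = 1.3351 atm
P = 88.167 − 1.3351 = 86.83 atm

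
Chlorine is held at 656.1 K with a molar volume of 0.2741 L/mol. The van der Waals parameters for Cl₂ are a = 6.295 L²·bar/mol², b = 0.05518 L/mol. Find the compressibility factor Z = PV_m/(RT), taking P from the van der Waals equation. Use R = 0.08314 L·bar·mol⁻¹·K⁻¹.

Z ≈ 0.8310

P = RT/(V_m − b) − a/V_m² = (0.08314)(656.1)/(0.2741 − 0.05518) − 6.295/(0.2741)²
  = 54.548/0.21892 − 83.787 = 249.17 − 83.787 = 165.38 bar
Z = PV_m/(RT) = (165.38)(0.2741)/((0.08314)(656.1)) = 45.331/54.548 = 0.8310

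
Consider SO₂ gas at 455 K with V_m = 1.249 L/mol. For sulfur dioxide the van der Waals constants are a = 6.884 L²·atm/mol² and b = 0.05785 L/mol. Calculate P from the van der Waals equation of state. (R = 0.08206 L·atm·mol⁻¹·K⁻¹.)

P ≈ 26.93 atm

P = RT/(V_m − b) − a/V_m²
RT/(V_m − b) = (0.08206)(455)/(1.249 − 0.05785) = 37.337/1.1912 = 31.344 atm
a/V_m² = 6.884/(1.249)² = 4.4128 atm
P = 31.344 − 4.4128 = 26.93 atm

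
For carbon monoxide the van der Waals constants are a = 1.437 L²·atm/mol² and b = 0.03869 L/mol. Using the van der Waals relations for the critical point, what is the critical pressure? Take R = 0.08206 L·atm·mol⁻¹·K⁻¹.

For a van der Waals gas, P_c = a/(27b²).
P_c = 1.437/(27×(0.03869)²) = 1.437/0.040417 = 35.55 atm

P_c ≈ 35.55 atm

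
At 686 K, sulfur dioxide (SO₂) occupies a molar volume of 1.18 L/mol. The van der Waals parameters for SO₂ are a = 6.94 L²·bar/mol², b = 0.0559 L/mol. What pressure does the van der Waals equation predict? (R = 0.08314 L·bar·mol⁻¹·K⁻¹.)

P ≈ 45.75 bar

P = RT/(V_m − b) − a/V_m²
RT/(V_m − b) = (0.08314)(686)/(1.18 − 0.0559) = 57.034/1.1241 = 50.737 bar
a/V_m² = 6.94/(1.18)² = 4.9842 bar
P = 50.737 − 4.9842 = 45.75 bar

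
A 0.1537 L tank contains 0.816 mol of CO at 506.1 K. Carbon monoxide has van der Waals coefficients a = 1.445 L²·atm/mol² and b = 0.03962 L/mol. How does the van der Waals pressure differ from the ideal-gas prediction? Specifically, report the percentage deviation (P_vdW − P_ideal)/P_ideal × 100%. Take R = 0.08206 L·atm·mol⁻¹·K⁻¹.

8.17 %

Ideal: P_ideal = nRT/V = (0.816)(0.08206)(506.1)/0.1537 = 220.488 atm
vdW: P = nRT/(V − nb) − a n²/V² = 33.8889/0.121370 − 0.962162/0.0236237 = 279.220 − 40.7287 = 238.491 atm
% deviation = (238.491 − 220.488)/220.488 × 100% = 8.17%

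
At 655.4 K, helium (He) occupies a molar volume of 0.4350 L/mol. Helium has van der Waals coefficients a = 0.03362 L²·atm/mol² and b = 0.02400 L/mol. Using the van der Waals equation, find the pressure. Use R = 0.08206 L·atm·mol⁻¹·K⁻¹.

P ≈ 130.7 atm

P = RT/(V_m − b) − a/V_m²
RT/(V_m − b) = (0.08206)(655.4)/(0.4350 − 0.02400) = 53.782/0.41100 = 130.86 atm
a/V_m² = 0.03362/(0.4350)² = 0.17767 atm
P = 130.86 − 0.17767 = 130.7 atm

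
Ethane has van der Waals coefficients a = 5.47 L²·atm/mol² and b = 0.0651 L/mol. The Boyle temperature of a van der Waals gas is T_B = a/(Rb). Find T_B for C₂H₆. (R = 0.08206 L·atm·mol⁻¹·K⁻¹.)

For a van der Waals gas the second virial coefficient B₂ = b − a/(RT) vanishes at T_B = a/(Rb).
T_B = 5.47/(0.08206×0.0651) = 5.47/0.0053421 = 1024 K

T_B ≈ 1024 K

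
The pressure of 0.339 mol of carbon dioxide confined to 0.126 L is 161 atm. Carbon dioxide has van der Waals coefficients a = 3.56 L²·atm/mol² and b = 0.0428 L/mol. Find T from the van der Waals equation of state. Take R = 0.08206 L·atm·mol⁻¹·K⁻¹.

T = (P + a n²/V²)(V − nb)/(nR)
P + a n²/V² = 161 + (3.56)(0.339)²/(0.126)² = 186.77 atm
V − nb = 0.126 − (0.339)(0.0428) = 0.11149 L
T = (186.77)(0.11149)/((0.339)(0.08206)) = 748.5 K

T ≈ 748.5 K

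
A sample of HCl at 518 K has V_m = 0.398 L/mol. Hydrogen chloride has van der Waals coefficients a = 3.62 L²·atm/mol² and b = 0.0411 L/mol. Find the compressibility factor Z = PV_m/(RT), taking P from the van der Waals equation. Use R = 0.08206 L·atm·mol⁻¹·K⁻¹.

Z ≈ 0.9012

P = RT/(V_m − b) − a/V_m² = (0.08206)(518)/(0.398 − 0.0411) − 3.62/(0.398)²
  = 42.507/0.35690 − 22.853 = 119.10 − 22.853 = 96.25 atm
Z = PV_m/(RT) = (96.25)(0.398)/((0.08206)(518)) = 38.308/42.507 = 0.9012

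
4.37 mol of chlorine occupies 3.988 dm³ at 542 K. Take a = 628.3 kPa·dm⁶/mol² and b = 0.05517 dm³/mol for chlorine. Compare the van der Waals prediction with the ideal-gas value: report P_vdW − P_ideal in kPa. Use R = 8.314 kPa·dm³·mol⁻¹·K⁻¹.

Ideal: P_ideal = nRT/V = (4.37)(8.314)(542)/3.988 = 4937.82 kPa
vdW: P = nRT/(V − nb) − a n²/V² = 19692.0/3.74691 − 11998.6/15.9041 = 5255.53 − 754.434 = 4501.10 kPa
ΔP = 4501.10 − 4937.82 = -436.7 kPa

ΔP ≈ -436.7 kPa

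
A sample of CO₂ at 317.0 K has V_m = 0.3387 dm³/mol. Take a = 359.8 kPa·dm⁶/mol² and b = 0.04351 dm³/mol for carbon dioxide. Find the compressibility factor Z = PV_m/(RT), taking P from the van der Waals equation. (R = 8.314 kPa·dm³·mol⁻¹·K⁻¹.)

P = RT/(V_m − b) − a/V_m² = (8.314)(317.0)/(0.3387 − 0.04351) − 359.8/(0.3387)²
  = 2635.5/0.29519 − 3136.4 = 8928.1 − 3136.4 = 5791.7 kPa
Z = PV_m/(RT) = (5791.7)(0.3387)/((8.314)(317.0)) = 1961.6/2635.5 = 0.7443

Z ≈ 0.7443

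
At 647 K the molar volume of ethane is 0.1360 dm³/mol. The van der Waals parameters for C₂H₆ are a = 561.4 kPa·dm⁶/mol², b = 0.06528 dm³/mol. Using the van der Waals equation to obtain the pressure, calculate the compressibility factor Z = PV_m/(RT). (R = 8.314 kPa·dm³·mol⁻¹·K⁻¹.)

P = RT/(V_m − b) − a/V_m² = (8.314)(647)/(0.1360 − 0.06528) − 561.4/(0.1360)²
  = 5379.2/0.070720 − 30353 = 76063 − 30353 = 45710 kPa
Z = PV_m/(RT) = (45710)(0.1360)/((8.314)(647)) = 6216.6/5379.2 = 1.156

Z ≈ 1.156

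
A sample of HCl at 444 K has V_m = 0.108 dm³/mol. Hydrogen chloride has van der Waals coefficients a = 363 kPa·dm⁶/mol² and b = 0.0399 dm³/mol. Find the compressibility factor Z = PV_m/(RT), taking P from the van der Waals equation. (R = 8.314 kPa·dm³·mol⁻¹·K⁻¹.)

P = RT/(V_m − b) − a/V_m² = (8.314)(444)/(0.108 − 0.0399) − 363/(0.108)²
  = 3691.4/0.068100 − 31121 = 54206 − 31121 = 23085 kPa
Z = PV_m/(RT) = (23085)(0.108)/((8.314)(444)) = 2493.2/3691.4 = 0.6754

Z ≈ 0.6754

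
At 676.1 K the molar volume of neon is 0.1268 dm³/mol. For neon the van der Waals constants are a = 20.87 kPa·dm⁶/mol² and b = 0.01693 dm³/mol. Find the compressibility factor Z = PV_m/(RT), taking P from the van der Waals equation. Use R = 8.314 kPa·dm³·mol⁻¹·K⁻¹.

Z ≈ 1.125

P = RT/(V_m − b) − a/V_m² = (8.314)(676.1)/(0.1268 − 0.01693) − 20.87/(0.1268)²
  = 5621.1/0.10987 − 1298.0 = 51161 − 1298.0 = 49863 kPa
Z = PV_m/(RT) = (49863)(0.1268)/((8.314)(676.1)) = 6322.6/5621.1 = 1.125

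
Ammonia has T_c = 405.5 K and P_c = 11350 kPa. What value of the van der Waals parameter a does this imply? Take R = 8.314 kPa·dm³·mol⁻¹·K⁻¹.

From T_c = 8a/(27Rb) and P_c = a/(27b²): a = 27 R² T_c²/(64 P_c).
a = 27×(8.314)²×(405.5)²/(64×11350) = 306877835/726400 = 422.5 kPa·dm⁶/mol²

a ≈ 422.5 kPa·dm⁶/mol²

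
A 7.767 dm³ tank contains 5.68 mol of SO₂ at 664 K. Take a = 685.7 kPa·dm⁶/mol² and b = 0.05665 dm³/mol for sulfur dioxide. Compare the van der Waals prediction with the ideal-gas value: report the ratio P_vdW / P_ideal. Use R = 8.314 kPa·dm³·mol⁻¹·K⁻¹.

Ideal: P_ideal = nRT/V = (5.68)(8.314)(664)/7.767 = 4037.13 kPa
vdW: P = nRT/(V − nb) − a n²/V² = 31356.4/7.44523 − 22122.3/60.3263 = 4211.61 − 366.711 = 3844.90 kPa
Ratio = 3844.90/4037.13 = 0.9524

P_vdW / P_ideal ≈ 0.9524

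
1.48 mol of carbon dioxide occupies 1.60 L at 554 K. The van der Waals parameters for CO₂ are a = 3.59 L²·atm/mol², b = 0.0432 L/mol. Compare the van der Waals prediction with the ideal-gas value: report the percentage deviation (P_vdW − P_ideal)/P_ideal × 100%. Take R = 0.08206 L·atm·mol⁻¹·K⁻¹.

-3.14 %

Ideal: P_ideal = nRT/V = (1.48)(0.08206)(554)/1.60 = 42.0516 atm
vdW: P = nRT/(V − nb) − a n²/V² = 67.2826/1.53606 − 7.86354/2.56000 = 43.8021 − 3.07170 = 40.7304 atm
% deviation = (40.7304 − 42.0516)/42.0516 × 100% = -3.14%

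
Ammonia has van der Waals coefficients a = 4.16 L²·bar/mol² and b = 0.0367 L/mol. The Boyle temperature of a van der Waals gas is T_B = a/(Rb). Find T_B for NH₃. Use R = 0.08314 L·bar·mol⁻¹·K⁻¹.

For a van der Waals gas the second virial coefficient B₂ = b − a/(RT) vanishes at T_B = a/(Rb).
T_B = 4.16/(0.08314×0.0367) = 4.16/0.0030512 = 1363 K

T_B ≈ 1363 K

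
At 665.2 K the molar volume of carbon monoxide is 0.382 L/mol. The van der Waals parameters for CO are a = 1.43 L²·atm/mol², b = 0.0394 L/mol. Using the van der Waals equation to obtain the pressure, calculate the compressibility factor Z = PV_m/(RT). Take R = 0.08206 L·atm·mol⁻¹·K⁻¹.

Z ≈ 1.046

P = RT/(V_m − b) − a/V_m² = (0.08206)(665.2)/(0.382 − 0.0394) − 1.43/(0.382)²
  = 54.586/0.34260 − 9.7996 = 159.33 − 9.7996 = 149.53 atm
Z = PV_m/(RT) = (149.53)(0.382)/((0.08206)(665.2)) = 57.120/54.586 = 1.046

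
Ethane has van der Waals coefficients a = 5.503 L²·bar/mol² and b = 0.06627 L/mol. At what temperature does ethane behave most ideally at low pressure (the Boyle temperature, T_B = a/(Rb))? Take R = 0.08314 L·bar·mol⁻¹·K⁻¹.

For a van der Waals gas the second virial coefficient B₂ = b − a/(RT) vanishes at T_B = a/(Rb).
T_B = 5.503/(0.08314×0.06627) = 5.503/0.0055097 = 998.8 K

T_B ≈ 998.8 K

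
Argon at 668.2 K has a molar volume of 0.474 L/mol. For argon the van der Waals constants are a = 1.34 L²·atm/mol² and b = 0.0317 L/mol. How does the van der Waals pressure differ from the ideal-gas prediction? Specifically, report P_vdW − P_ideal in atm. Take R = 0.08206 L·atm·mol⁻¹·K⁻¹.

ΔP ≈ 2.33 atm

Ideal: P_ideal = RT/V_m = (0.08206)(668.2)/0.474 = 115.680 atm
vdW: P = RT/(V_m − b) − a/V_m² = 54.8325/0.442300 − 1.34/0.224676 = 123.971 − 5.96414 = 118.007 atm
ΔP = 118.007 − 115.680 = 2.33 atm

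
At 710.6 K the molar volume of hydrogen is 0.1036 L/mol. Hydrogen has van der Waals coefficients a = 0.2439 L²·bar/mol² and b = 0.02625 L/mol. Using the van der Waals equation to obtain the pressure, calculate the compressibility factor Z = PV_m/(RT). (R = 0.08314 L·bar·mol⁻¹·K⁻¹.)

P = RT/(V_m − b) − a/V_m² = (0.08314)(710.6)/(0.1036 − 0.02625) − 0.2439/(0.1036)²
  = 59.079/0.077350 − 22.724 = 763.79 − 22.724 = 741.07 bar
Z = PV_m/(RT) = (741.07)(0.1036)/((0.08314)(710.6)) = 76.775/59.079 = 1.300

Z ≈ 1.300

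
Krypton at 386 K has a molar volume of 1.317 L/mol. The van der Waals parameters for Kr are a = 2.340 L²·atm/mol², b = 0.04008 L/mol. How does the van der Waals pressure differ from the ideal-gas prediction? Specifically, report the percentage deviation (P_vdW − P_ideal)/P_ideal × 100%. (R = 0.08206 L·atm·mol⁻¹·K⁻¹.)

-2.47 %

Ideal: P_ideal = RT/V_m = (0.08206)(386)/1.317 = 24.0510 atm
vdW: P = RT/(V_m − b) − a/V_m² = 31.6752/1.27692 − 2.340/1.73449 = 24.8059 − 1.34910 = 23.4568 atm
% deviation = (23.4568 − 24.0510)/24.0510 × 100% = -2.47%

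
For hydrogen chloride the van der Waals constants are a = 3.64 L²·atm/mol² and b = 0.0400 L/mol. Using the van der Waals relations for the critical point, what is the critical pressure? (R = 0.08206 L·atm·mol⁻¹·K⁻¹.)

For a van der Waals gas, P_c = a/(27b²).
P_c = 3.64/(27×(0.0400)²) = 3.64/0.043200 = 84.26 atm

P_c ≈ 84.26 atm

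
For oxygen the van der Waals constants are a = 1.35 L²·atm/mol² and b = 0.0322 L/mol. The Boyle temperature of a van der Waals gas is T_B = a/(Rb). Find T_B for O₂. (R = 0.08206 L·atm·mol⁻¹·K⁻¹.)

For a van der Waals gas the second virial coefficient B₂ = b − a/(RT) vanishes at T_B = a/(Rb).
T_B = 1.35/(0.08206×0.0322) = 1.35/0.0026423 = 510.9 K

T_B ≈ 510.9 K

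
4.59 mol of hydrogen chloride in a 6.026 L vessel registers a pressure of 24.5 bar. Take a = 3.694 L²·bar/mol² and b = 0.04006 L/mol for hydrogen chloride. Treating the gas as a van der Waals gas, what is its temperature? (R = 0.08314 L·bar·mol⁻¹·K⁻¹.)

T = (P + a n²/V²)(V − nb)/(nR)
P + a n²/V² = 24.5 + (3.694)(4.59)²/(6.026)² = 26.643 bar
V − nb = 6.026 − (4.59)(0.04006) = 5.8421 L
T = (26.643)(5.8421)/((4.59)(0.08314)) = 407.9 K

T ≈ 407.9 K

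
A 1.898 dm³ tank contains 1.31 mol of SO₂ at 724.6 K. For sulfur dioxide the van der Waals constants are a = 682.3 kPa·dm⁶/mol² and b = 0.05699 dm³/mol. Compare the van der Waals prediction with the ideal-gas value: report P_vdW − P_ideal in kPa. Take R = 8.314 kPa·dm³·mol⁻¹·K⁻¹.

ΔP ≈ -154.8 kPa

Ideal: P_ideal = nRT/V = (1.31)(8.314)(724.6)/1.898 = 4157.99 kPa
vdW: P = nRT/(V − nb) − a n²/V² = 7891.86/1.82334 − 1170.90/3.60240 = 4328.24 − 325.033 = 4003.21 kPa
ΔP = 4003.21 − 4157.99 = -154.8 kPa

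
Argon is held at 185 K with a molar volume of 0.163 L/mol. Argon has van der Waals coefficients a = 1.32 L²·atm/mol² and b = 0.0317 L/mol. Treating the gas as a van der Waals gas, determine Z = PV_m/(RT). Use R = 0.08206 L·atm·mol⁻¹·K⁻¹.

P = RT/(V_m − b) − a/V_m² = (0.08206)(185)/(0.163 − 0.0317) − 1.32/(0.163)²
  = 15.181/0.13130 − 49.682 = 115.62 − 49.682 = 65.94 atm
Z = PV_m/(RT) = (65.94)(0.163)/((0.08206)(185)) = 10.748/15.181 = 0.7080

Z ≈ 0.7080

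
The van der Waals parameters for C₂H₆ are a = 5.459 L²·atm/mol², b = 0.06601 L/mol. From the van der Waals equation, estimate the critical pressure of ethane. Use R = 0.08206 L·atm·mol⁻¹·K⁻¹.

For a van der Waals gas, P_c = a/(27b²).
P_c = 5.459/(27×(0.06601)²) = 5.459/0.11765 = 46.40 atm

P_c ≈ 46.40 atm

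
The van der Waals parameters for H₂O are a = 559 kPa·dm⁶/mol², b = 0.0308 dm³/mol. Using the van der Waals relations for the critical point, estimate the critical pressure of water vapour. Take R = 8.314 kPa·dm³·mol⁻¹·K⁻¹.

For a van der Waals gas, P_c = a/(27b²).
P_c = 559/(27×(0.0308)²) = 559/0.025613 = 21825 kPa

P_c ≈ 21825 kPa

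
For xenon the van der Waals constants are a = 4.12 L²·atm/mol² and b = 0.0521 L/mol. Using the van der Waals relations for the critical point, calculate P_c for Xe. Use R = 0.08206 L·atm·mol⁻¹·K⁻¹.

P_c ≈ 56.22 atm

For a van der Waals gas, P_c = a/(27b²).
P_c = 4.12/(27×(0.0521)²) = 4.12/0.073289 = 56.22 atm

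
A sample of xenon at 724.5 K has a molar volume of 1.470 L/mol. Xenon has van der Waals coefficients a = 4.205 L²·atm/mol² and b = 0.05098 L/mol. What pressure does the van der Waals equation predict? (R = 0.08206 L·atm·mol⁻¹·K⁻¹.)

P ≈ 39.95 atm

P = RT/(V_m − b) − a/V_m²
RT/(V_m − b) = (0.08206)(724.5)/(1.470 − 0.05098) = 59.452/1.4190 = 41.897 atm
a/V_m² = 4.205/(1.470)² = 1.9459 atm
P = 41.897 − 1.9459 = 39.95 atm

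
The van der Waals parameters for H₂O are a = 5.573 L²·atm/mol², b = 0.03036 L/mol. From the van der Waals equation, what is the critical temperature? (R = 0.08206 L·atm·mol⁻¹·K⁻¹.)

T_c ≈ 662.8 K

For a van der Waals gas, T_c = 8a/(27Rb).
T_c = 8×5.573/(27×0.08206×0.03036) = 44.584/0.067266 = 662.8 K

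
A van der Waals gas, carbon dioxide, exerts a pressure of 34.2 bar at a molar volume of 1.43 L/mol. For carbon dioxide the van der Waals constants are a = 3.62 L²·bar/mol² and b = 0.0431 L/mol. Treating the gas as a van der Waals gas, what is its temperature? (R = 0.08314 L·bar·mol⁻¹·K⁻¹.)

T ≈ 600.0 K

T = (P + a/V_m²)(V_m − b)/R
P + a/V_m² = 34.2 + 3.62/(1.43)² = 35.970 bar
V_m − b = 1.43 − 0.0431 = 1.3869 L/mol
T = (35.970)(1.3869)/0.08314 = 600.0 K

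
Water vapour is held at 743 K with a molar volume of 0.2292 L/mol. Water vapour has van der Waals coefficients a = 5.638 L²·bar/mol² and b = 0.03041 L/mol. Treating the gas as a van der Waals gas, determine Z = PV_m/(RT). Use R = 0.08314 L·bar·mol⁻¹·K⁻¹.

Z ≈ 0.7548

P = RT/(V_m − b) − a/V_m² = (0.08314)(743)/(0.2292 − 0.03041) − 5.638/(0.2292)²
  = 61.773/0.19879 − 107.32 = 310.75 − 107.32 = 203.43 bar
Z = PV_m/(RT) = (203.43)(0.2292)/((0.08314)(743)) = 46.626/61.773 = 0.7548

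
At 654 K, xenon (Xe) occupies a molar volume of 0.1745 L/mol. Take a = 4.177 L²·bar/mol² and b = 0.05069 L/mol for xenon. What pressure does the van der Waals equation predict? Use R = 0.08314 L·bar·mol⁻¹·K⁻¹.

P ≈ 302.0 bar

P = RT/(V_m − b) − a/V_m²
RT/(V_m − b) = (0.08314)(654)/(0.1745 − 0.05069) = 54.374/0.12381 = 439.17 bar
a/V_m² = 4.177/(0.1745)² = 137.17 bar
P = 439.17 − 137.17 = 302.0 bar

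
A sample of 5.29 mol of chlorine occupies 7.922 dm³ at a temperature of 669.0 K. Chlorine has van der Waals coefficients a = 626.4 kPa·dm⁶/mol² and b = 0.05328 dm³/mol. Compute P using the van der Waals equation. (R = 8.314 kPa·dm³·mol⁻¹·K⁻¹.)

P ≈ 3572 kPa

P = nRT/(V − nb) − a n²/V²
nRT/(V − nb) = (5.29)(8.314)(669.0)/(7.922 − 5.29×0.05328) = 29423/7.6401 = 3851.1 kPa
a n²/V² = (626.4)(5.29)²/(7.922)² = 279.31 kPa
P = 3851.1 − 279.31 = 3572 kPa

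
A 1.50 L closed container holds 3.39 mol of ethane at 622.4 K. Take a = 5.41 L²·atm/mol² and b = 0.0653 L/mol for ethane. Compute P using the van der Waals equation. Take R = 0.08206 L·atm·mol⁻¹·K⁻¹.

P ≈ 107.8 atm

P = nRT/(V − nb) − a n²/V²
nRT/(V − nb) = (3.39)(0.08206)(622.4)/(1.50 − 3.39×0.0653) = 173.14/1.2786 = 135.41 atm
a n²/V² = (5.41)(3.39)²/(1.50)² = 27.632 atm
P = 135.41 − 27.632 = 107.8 atm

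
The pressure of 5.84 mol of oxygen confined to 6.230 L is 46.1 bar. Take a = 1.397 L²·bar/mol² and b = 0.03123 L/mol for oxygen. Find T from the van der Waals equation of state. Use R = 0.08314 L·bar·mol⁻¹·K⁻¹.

T ≈ 589.5 K

T = (P + a n²/V²)(V − nb)/(nR)
P + a n²/V² = 46.1 + (1.397)(5.84)²/(6.230)² = 47.328 bar
V − nb = 6.230 − (5.84)(0.03123) = 6.0476 L
T = (47.328)(6.0476)/((5.84)(0.08314)) = 589.5 K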